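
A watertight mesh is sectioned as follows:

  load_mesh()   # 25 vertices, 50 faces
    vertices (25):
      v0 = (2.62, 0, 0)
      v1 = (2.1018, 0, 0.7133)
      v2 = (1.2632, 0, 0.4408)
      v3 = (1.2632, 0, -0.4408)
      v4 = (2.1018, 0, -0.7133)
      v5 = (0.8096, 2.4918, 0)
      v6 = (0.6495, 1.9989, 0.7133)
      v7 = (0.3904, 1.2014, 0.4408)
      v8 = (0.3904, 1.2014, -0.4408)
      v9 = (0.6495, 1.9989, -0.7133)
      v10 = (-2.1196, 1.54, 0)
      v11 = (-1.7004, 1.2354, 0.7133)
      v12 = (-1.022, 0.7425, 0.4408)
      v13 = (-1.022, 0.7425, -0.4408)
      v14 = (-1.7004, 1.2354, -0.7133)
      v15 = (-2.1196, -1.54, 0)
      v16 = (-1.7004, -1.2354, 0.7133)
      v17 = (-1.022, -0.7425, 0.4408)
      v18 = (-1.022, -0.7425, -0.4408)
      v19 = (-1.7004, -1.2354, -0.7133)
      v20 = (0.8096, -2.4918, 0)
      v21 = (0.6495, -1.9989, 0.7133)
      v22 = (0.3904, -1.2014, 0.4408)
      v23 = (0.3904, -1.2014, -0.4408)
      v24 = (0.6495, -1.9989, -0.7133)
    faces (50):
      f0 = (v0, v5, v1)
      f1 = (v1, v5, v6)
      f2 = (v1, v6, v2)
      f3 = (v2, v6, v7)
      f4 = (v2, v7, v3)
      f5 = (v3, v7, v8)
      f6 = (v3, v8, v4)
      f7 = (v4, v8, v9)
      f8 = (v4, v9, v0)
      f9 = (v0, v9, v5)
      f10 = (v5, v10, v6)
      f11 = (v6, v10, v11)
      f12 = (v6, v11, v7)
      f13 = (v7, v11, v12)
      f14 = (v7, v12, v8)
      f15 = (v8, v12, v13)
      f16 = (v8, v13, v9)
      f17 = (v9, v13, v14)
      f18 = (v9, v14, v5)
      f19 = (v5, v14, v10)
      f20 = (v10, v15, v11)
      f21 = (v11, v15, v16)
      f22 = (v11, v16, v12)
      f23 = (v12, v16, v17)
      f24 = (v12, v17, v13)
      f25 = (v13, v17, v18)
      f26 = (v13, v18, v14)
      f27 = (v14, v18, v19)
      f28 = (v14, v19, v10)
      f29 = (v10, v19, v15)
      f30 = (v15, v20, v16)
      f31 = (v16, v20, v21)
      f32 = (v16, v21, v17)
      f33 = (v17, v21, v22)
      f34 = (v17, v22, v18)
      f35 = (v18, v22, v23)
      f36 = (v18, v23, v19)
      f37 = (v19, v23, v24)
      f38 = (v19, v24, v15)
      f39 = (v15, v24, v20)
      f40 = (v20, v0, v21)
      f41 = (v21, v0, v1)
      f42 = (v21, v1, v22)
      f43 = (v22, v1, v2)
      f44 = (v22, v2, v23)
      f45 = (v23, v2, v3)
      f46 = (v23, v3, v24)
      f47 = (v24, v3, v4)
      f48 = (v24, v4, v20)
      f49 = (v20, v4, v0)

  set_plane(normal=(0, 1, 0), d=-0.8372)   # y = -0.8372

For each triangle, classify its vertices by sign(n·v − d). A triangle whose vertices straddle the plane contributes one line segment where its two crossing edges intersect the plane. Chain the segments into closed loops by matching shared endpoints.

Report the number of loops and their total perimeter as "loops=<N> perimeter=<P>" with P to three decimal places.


loops=2 perimeter=8.976

Straddling triangles (22 of 50):
  (v10,v15,v11) [+-+] → (-2.1196, -0.8372, 0)–(-2.01345, -0.8372, 0.180625)  len=0.2095
  (v11,v15,v16) [+--] → (-2.01345, -0.8372, 0.180625)–(-1.7004, -0.8372, 0.7133)  len=0.6179
  (v11,v16,v12) [+-+] → (-1.7004, -0.8372, 0.7133)–(-1.56382, -0.8372, 0.658439)  len=0.1472
  (v12,v16,v17) [+-+] → (-1.56382, -0.8372, 0.658439)–(-1.15234, -0.8372, 0.493155)  len=0.4434
  (v14,v18,v19) [++-] → (-1.15234, -0.8372, -0.493155)–(-1.7004, -0.8372, -0.7133)  len=0.5906
  (v14,v19,v10) [+-+] → (-1.7004, -0.8372, -0.7133)–(-1.76054, -0.8372, -0.610959)  len=0.1187
  (v10,v19,v15) [+--] → (-1.76054, -0.8372, -0.610959)–(-2.1196, -0.8372, 0)  len=0.7087
  (v16,v21,v17) [--+] → (-0.896012, -0.8372, 0.461339)–(-1.15234, -0.8372, 0.493155)  len=0.2583
  (v17,v21,v22) [+--] → (-0.896012, -0.8372, 0.461339)–(-0.730533, -0.8372, 0.4408)  len=0.1667
  (v17,v22,v18) [+-+] → (-0.730533, -0.8372, 0.4408)–(-0.730533, -0.8372, -0.25887)  len=0.6997
  (v18,v22,v23) [+--] → (-0.730533, -0.8372, -0.25887)–(-0.730533, -0.8372, -0.4408)  len=0.1819
  (v18,v23,v19) [+--] → (-0.730533, -0.8372, -0.4408)–(-1.15234, -0.8372, -0.493155)  len=0.4250
  (v20,v0,v21) [-+-] → (2.01174, -0.8372, 0)–(1.79469, -0.8372, 0.298752)  len=0.3693
  (v21,v0,v1) [-++] → (1.79469, -0.8372, 0.298752)–(1.49353, -0.8372, 0.7133)  len=0.5124
  (v21,v1,v22) [-+-] → (1.49353, -0.8372, 0.7133)–(0.909205, -0.8372, 0.523407)  len=0.6144
  (v22,v1,v2) [-++] → (0.909205, -0.8372, 0.523407)–(0.654986, -0.8372, 0.4408)  len=0.2673
  (v22,v2,v23) [-+-] → (0.654986, -0.8372, 0.4408)–(0.654986, -0.8372, -0.173546)  len=0.6143
  (v23,v2,v3) [-++] → (0.654986, -0.8372, -0.173546)–(0.654986, -0.8372, -0.4408)  len=0.2673
  (v23,v3,v24) [-+-] → (0.654986, -0.8372, -0.4408)–(1.00616, -0.8372, -0.554931)  len=0.3693
  (v24,v3,v4) [-++] → (1.00616, -0.8372, -0.554931)–(1.49353, -0.8372, -0.7133)  len=0.5125
  (v24,v4,v20) [-+-] → (1.49353, -0.8372, -0.7133)–(1.66764, -0.8372, -0.473644)  len=0.2962
  (v20,v4,v0) [-++] → (1.66764, -0.8372, -0.473644)–(2.01174, -0.8372, 0)  len=0.5854

Chained into 2 loop(s):
  loop 1: 12 segments, perimeter = 4.5677
  loop 2: 10 segments, perimeter = 4.4084
Total perimeter = 8.976


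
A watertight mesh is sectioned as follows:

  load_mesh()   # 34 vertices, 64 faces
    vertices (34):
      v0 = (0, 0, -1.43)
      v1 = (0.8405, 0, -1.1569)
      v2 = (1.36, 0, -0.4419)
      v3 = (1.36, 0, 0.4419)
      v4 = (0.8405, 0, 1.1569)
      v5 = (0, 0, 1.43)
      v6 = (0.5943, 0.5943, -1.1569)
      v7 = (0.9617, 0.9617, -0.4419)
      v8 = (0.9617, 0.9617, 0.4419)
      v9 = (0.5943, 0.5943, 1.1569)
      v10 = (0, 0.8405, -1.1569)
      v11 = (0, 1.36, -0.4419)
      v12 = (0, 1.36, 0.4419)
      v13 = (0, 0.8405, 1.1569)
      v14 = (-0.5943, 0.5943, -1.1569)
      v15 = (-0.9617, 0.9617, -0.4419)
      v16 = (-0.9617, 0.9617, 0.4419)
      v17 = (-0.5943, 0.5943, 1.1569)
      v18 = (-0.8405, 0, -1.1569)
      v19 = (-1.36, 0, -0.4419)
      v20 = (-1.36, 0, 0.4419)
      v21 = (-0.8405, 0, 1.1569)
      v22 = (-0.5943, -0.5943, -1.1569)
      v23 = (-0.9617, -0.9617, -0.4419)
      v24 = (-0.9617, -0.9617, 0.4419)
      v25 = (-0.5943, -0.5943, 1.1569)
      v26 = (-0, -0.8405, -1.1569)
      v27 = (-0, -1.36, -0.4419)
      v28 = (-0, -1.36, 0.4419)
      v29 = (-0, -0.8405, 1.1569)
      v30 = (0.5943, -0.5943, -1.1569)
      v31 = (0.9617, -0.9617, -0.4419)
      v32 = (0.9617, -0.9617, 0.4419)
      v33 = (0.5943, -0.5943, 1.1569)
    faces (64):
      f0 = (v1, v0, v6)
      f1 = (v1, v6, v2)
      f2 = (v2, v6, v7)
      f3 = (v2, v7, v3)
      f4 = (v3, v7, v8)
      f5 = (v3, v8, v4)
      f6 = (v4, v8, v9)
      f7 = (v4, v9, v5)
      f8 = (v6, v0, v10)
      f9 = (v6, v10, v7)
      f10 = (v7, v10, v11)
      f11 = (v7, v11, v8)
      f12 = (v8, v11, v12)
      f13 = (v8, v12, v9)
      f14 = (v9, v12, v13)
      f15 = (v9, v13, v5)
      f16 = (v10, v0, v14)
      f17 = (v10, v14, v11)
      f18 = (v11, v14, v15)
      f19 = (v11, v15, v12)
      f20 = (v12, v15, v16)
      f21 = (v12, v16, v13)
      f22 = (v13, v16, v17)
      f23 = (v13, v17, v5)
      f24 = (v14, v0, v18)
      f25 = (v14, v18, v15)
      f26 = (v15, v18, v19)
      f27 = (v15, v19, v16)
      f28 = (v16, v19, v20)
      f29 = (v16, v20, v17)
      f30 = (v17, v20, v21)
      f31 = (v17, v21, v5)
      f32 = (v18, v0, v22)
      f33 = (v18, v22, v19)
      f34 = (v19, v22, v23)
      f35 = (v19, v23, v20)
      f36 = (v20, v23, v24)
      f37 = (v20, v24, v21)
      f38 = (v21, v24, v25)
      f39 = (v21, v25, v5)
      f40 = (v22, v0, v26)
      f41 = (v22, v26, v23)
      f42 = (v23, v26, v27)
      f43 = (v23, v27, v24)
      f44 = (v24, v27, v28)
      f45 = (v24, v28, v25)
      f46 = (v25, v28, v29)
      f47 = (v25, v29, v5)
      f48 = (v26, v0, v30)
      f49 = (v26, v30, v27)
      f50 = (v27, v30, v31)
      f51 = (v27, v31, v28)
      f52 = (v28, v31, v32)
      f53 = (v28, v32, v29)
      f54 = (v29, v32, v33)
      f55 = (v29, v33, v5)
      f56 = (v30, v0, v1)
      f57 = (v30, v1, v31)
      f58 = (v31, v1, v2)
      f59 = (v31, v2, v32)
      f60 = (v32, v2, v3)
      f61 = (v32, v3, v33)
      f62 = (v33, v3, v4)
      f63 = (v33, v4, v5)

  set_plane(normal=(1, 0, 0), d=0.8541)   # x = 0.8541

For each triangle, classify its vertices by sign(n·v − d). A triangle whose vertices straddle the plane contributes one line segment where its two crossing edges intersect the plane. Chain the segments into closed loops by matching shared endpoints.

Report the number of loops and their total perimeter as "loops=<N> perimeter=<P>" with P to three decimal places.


Straddling triangles (18 of 64):
  (v1,v6,v2) [--+] → (0.8541, 0.392656, -0.914302)–(0.8541, 0, -1.13818)  len=0.4520
  (v2,v6,v7) [+-+] → (0.8541, 0.392656, -0.914302)–(0.8541, 0.8541, -0.651301)  len=0.5311
  (v3,v8,v4) [++-] → (0.8541, 0.107914, 1.07667)–(0.8541, 0, 1.13818)  len=0.1242
  (v4,v8,v9) [-+-] → (0.8541, 0.107914, 1.07667)–(0.8541, 0.8541, 0.651301)  len=0.8589
  (v6,v10,v7) [--+] → (0.8541, 0.94814, -0.521898)–(0.8541, 0.8541, -0.651301)  len=0.1600
  (v7,v10,v11) [+--] → (0.8541, 0.94814, -0.521898)–(0.8541, 1.00626, -0.4419)  len=0.0989
  (v7,v11,v8) [+-+] → (0.8541, 1.00626, -0.4419)–(0.8541, 1.00626, 0.343016)  len=0.7849
  (v8,v11,v12) [+--] → (0.8541, 1.00626, 0.343016)–(0.8541, 1.00626, 0.4419)  len=0.0989
  (v8,v12,v9) [+--] → (0.8541, 1.00626, 0.4419)–(0.8541, 0.8541, 0.651301)  len=0.2588
  (v27,v30,v31) [--+] → (0.8541, -0.8541, -0.651301)–(0.8541, -1.00626, -0.4419)  len=0.2588
  (v27,v31,v28) [-+-] → (0.8541, -1.00626, -0.4419)–(0.8541, -1.00626, -0.343016)  len=0.0989
  (v28,v31,v32) [-++] → (0.8541, -1.00626, -0.343016)–(0.8541, -1.00626, 0.4419)  len=0.7849
  (v28,v32,v29) [-+-] → (0.8541, -1.00626, 0.4419)–(0.8541, -0.94814, 0.521898)  len=0.0989
  (v29,v32,v33) [-+-] → (0.8541, -0.94814, 0.521898)–(0.8541, -0.8541, 0.651301)  len=0.1600
  (v30,v1,v31) [--+] → (0.8541, -0.107914, -1.07667)–(0.8541, -0.8541, -0.651301)  len=0.8589
  (v31,v1,v2) [+-+] → (0.8541, -0.107914, -1.07667)–(0.8541, 0, -1.13818)  len=0.1242
  (v32,v3,v33) [++-] → (0.8541, -0.392656, 0.914302)–(0.8541, -0.8541, 0.651301)  len=0.5311
  (v33,v3,v4) [-+-] → (0.8541, -0.392656, 0.914302)–(0.8541, 0, 1.13818)  len=0.4520

Chained into 1 loop(s):
  loop 1: 18 segments, perimeter = 6.7355
Total perimeter = 6.736

loops=1 perimeter=6.736


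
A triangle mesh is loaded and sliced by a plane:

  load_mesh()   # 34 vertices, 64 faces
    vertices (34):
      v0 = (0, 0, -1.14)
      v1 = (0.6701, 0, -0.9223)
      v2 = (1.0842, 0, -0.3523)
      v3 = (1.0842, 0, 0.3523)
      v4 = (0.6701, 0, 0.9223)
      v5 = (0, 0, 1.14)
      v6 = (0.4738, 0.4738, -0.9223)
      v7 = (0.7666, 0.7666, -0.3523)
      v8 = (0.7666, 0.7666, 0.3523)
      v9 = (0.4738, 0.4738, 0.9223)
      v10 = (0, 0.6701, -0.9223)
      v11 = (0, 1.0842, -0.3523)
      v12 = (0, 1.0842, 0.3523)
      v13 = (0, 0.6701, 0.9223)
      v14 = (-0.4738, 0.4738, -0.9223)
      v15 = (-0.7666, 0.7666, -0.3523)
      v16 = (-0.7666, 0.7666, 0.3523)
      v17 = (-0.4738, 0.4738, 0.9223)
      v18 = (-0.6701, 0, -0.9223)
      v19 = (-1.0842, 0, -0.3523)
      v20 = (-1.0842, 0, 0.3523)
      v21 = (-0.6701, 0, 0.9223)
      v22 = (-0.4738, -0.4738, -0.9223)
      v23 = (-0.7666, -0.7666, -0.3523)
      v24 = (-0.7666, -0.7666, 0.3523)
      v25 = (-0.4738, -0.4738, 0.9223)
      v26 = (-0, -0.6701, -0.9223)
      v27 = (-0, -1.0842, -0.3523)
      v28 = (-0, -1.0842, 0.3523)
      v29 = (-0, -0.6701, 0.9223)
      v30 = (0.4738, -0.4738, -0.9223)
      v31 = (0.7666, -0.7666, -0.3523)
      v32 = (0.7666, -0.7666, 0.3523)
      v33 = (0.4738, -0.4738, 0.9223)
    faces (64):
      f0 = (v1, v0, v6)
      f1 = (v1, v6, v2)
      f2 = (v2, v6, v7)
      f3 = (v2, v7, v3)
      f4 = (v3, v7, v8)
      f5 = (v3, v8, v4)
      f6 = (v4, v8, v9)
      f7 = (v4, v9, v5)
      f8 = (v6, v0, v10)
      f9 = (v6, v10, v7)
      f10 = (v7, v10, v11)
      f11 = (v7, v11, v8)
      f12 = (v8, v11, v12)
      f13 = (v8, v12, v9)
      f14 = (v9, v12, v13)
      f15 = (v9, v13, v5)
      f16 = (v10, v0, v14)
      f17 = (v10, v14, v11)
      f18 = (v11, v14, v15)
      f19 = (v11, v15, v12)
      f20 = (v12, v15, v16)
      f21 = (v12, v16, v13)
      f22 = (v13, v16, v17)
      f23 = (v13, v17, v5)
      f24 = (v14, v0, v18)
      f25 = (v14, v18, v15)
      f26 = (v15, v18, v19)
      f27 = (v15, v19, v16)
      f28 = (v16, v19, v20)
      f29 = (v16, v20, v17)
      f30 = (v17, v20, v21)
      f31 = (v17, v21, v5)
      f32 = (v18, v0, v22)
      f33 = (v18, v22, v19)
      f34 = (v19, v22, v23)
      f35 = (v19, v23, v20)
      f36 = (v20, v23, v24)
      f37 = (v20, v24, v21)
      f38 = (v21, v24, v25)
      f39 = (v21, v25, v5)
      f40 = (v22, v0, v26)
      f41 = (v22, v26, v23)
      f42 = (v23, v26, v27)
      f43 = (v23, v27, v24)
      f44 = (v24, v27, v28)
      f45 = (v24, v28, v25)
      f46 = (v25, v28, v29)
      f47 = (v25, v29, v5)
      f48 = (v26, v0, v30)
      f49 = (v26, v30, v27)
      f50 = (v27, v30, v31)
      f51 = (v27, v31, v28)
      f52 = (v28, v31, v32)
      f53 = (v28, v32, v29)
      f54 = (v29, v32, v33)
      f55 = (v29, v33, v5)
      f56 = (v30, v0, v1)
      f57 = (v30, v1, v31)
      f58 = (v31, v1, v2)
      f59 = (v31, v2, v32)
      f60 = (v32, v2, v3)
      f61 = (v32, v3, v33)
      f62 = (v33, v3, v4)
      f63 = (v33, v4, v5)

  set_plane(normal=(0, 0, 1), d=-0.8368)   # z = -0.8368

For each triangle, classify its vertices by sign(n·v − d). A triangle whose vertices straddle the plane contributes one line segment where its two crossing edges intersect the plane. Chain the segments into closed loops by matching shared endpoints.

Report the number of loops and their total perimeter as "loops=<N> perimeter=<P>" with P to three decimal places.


loops=1 perimeter=4.483

Straddling triangles (16 of 64):
  (v1,v6,v2) [--+] → (0.56536, 0.40273, -0.8368)–(0.732215, 0, -0.8368)  len=0.4359
  (v2,v6,v7) [+-+] → (0.56536, 0.40273, -0.8368)–(0.51772, 0.51772, -0.8368)  len=0.1245
  (v6,v10,v7) [--+] → (0.11499, 0.684575, -0.8368)–(0.51772, 0.51772, -0.8368)  len=0.4359
  (v7,v10,v11) [+-+] → (0.11499, 0.684575, -0.8368)–(0, 0.732215, -0.8368)  len=0.1245
  (v10,v14,v11) [--+] → (-0.40273, 0.56536, -0.8368)–(0, 0.732215, -0.8368)  len=0.4359
  (v11,v14,v15) [+-+] → (-0.40273, 0.56536, -0.8368)–(-0.51772, 0.51772, -0.8368)  len=0.1245
  (v14,v18,v15) [--+] → (-0.684575, 0.11499, -0.8368)–(-0.51772, 0.51772, -0.8368)  len=0.4359
  (v15,v18,v19) [+-+] → (-0.684575, 0.11499, -0.8368)–(-0.732215, 0, -0.8368)  len=0.1245
  (v18,v22,v19) [--+] → (-0.56536, -0.40273, -0.8368)–(-0.732215, 0, -0.8368)  len=0.4359
  (v19,v22,v23) [+-+] → (-0.56536, -0.40273, -0.8368)–(-0.51772, -0.51772, -0.8368)  len=0.1245
  (v22,v26,v23) [--+] → (-0.11499, -0.684575, -0.8368)–(-0.51772, -0.51772, -0.8368)  len=0.4359
  (v23,v26,v27) [+-+] → (-0.11499, -0.684575, -0.8368)–(0, -0.732215, -0.8368)  len=0.1245
  (v26,v30,v27) [--+] → (0.40273, -0.56536, -0.8368)–(0, -0.732215, -0.8368)  len=0.4359
  (v27,v30,v31) [+-+] → (0.40273, -0.56536, -0.8368)–(0.51772, -0.51772, -0.8368)  len=0.1245
  (v30,v1,v31) [--+] → (0.684575, -0.11499, -0.8368)–(0.51772, -0.51772, -0.8368)  len=0.4359
  (v31,v1,v2) [+-+] → (0.684575, -0.11499, -0.8368)–(0.732215, 0, -0.8368)  len=0.1245

Chained into 1 loop(s):
  loop 1: 16 segments, perimeter = 4.4832
Total perimeter = 4.483


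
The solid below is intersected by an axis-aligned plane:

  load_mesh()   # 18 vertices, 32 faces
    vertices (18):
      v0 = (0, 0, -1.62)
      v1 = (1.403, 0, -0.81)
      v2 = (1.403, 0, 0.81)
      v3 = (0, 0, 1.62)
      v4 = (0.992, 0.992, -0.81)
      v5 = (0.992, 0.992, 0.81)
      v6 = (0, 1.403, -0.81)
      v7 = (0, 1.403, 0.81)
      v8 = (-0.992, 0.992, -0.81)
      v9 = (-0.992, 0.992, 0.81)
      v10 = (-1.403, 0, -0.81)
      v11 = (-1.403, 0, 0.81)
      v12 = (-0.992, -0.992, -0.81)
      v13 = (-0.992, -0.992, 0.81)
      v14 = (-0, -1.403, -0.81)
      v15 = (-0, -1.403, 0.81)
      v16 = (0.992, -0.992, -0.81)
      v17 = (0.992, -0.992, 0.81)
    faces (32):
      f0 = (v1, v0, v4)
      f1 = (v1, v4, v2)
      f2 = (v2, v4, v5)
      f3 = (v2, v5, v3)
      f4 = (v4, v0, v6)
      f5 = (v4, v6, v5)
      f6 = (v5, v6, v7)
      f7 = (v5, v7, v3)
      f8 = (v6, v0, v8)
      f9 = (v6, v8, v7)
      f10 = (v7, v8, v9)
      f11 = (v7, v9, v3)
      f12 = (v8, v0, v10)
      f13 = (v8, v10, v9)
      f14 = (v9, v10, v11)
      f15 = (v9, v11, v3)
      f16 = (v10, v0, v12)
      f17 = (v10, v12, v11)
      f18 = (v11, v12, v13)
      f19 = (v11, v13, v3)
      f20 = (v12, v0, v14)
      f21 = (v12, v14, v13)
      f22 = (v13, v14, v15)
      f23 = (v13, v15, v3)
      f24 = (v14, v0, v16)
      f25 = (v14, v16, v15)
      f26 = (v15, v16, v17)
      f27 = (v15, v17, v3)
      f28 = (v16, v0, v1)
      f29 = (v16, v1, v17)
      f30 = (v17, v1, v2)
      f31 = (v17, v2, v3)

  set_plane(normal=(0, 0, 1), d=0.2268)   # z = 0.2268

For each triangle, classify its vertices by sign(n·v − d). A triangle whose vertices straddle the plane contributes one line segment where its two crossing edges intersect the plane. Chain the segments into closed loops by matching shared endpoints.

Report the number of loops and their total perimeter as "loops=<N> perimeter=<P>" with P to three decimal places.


Straddling triangles (16 of 32):
  (v1,v4,v2) [--+] → (1.25504, 0.35712, 0.2268)–(1.403, 0, 0.2268)  len=0.3866
  (v2,v4,v5) [+-+] → (1.25504, 0.35712, 0.2268)–(0.992, 0.992, 0.2268)  len=0.6872
  (v4,v6,v5) [--+] → (0.63488, 1.13996, 0.2268)–(0.992, 0.992, 0.2268)  len=0.3866
  (v5,v6,v7) [+-+] → (0.63488, 1.13996, 0.2268)–(0, 1.403, 0.2268)  len=0.6872
  (v6,v8,v7) [--+] → (-0.35712, 1.25504, 0.2268)–(0, 1.403, 0.2268)  len=0.3866
  (v7,v8,v9) [+-+] → (-0.35712, 1.25504, 0.2268)–(-0.992, 0.992, 0.2268)  len=0.6872
  (v8,v10,v9) [--+] → (-1.13996, 0.63488, 0.2268)–(-0.992, 0.992, 0.2268)  len=0.3866
  (v9,v10,v11) [+-+] → (-1.13996, 0.63488, 0.2268)–(-1.403, 0, 0.2268)  len=0.6872
  (v10,v12,v11) [--+] → (-1.25504, -0.35712, 0.2268)–(-1.403, 0, 0.2268)  len=0.3866
  (v11,v12,v13) [+-+] → (-1.25504, -0.35712, 0.2268)–(-0.992, -0.992, 0.2268)  len=0.6872
  (v12,v14,v13) [--+] → (-0.63488, -1.13996, 0.2268)–(-0.992, -0.992, 0.2268)  len=0.3866
  (v13,v14,v15) [+-+] → (-0.63488, -1.13996, 0.2268)–(0, -1.403, 0.2268)  len=0.6872
  (v14,v16,v15) [--+] → (0.35712, -1.25504, 0.2268)–(0, -1.403, 0.2268)  len=0.3866
  (v15,v16,v17) [+-+] → (0.35712, -1.25504, 0.2268)–(0.992, -0.992, 0.2268)  len=0.6872
  (v16,v1,v17) [--+] → (1.13996, -0.63488, 0.2268)–(0.992, -0.992, 0.2268)  len=0.3866
  (v17,v1,v2) [+-+] → (1.13996, -0.63488, 0.2268)–(1.403, 0, 0.2268)  len=0.6872

Chained into 1 loop(s):
  loop 1: 16 segments, perimeter = 8.5902
Total perimeter = 8.590

loops=1 perimeter=8.590


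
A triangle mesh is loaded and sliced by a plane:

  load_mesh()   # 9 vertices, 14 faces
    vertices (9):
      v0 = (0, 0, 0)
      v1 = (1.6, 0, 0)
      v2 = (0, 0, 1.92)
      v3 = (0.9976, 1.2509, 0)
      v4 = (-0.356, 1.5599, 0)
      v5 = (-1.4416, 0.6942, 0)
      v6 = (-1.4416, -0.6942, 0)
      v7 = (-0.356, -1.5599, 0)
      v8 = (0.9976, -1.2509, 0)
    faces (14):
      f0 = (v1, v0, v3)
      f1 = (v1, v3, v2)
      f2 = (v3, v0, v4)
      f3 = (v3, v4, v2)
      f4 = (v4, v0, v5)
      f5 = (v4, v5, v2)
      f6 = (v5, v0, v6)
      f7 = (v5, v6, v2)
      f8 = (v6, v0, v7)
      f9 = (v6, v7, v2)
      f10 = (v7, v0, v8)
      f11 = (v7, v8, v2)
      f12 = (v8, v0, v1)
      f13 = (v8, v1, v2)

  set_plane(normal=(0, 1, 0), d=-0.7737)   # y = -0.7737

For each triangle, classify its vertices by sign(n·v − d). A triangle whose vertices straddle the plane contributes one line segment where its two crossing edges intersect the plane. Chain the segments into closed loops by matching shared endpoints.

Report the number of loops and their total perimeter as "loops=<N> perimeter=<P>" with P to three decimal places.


Straddling triangles (6 of 14):
  (v6,v0,v7) [++-] → (-0.176574, -0.7737, 0)–(-1.34191, -0.7737, 0)  len=1.1653
  (v6,v7,v2) [+-+] → (-1.34191, -0.7737, 0)–(-0.176574, -0.7737, 0.967693)  len=1.5147
  (v7,v0,v8) [-+-] → (-0.176574, -0.7737, 0)–(0.61703, -0.7737, 0)  len=0.7936
  (v7,v8,v2) [--+] → (0.61703, -0.7737, 0.732452)–(-0.176574, -0.7737, 0.967693)  len=0.8277
  (v8,v0,v1) [-++] → (0.61703, -0.7737, 0)–(1.22741, -0.7737, 0)  len=0.6104
  (v8,v1,v2) [-++] → (1.22741, -0.7737, 0)–(0.61703, -0.7737, 0.732452)  len=0.9534

Chained into 1 loop(s):
  loop 1: 6 segments, perimeter = 5.8652
Total perimeter = 5.865

loops=1 perimeter=5.865


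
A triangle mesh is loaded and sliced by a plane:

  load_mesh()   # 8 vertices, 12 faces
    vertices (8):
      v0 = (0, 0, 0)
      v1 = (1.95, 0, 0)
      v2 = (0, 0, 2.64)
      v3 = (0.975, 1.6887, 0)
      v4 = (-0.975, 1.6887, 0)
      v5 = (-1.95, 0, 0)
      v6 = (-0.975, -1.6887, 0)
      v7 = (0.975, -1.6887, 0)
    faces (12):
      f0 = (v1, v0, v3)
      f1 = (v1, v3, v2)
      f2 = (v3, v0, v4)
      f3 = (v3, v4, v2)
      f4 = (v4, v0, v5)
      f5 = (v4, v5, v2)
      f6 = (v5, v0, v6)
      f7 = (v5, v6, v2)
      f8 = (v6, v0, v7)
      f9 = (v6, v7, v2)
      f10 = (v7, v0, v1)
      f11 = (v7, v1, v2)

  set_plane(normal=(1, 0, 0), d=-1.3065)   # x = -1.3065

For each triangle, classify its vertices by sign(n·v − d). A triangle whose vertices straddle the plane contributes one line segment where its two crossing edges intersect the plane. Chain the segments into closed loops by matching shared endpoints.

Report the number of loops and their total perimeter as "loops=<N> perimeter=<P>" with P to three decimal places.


Straddling triangles (4 of 12):
  (v4,v0,v5) [++-] → (-1.3065, 0, 0)–(-1.3065, 1.11454, 0)  len=1.1145
  (v4,v5,v2) [+-+] → (-1.3065, 1.11454, 0)–(-1.3065, 0, 0.8712)  len=1.4146
  (v5,v0,v6) [-++] → (-1.3065, 0, 0)–(-1.3065, -1.11454, 0)  len=1.1145
  (v5,v6,v2) [-++] → (-1.3065, -1.11454, 0)–(-1.3065, 0, 0.8712)  len=1.4146

Chained into 1 loop(s):
  loop 1: 4 segments, perimeter = 5.0584
Total perimeter = 5.058

loops=1 perimeter=5.058


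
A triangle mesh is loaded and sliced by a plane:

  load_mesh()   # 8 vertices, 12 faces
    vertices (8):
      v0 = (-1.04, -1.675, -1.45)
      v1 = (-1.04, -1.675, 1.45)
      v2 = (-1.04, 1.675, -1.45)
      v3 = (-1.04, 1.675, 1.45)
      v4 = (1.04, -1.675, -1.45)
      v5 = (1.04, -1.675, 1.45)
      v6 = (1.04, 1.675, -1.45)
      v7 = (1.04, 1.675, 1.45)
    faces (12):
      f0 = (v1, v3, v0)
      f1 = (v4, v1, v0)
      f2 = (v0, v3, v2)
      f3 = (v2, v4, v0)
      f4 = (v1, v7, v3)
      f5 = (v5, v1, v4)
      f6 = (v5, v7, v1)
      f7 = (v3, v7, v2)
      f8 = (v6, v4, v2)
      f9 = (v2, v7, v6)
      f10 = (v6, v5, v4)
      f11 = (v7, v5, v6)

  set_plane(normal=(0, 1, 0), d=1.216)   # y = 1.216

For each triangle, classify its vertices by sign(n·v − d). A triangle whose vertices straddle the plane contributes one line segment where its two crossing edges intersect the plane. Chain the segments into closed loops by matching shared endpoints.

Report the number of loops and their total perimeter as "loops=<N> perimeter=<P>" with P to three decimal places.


loops=1 perimeter=9.960

Straddling triangles (8 of 12):
  (v1,v3,v0) [-+-] → (-1.04, 1.216, 1.45)–(-1.04, 1.216, 1.05266)  len=0.3973
  (v0,v3,v2) [-++] → (-1.04, 1.216, 1.05266)–(-1.04, 1.216, -1.45)  len=2.5027
  (v2,v4,v0) [+--] → (-0.755009, 1.216, -1.45)–(-1.04, 1.216, -1.45)  len=0.2850
  (v1,v7,v3) [-++] → (0.755009, 1.216, 1.45)–(-1.04, 1.216, 1.45)  len=1.7950
  (v5,v7,v1) [-+-] → (1.04, 1.216, 1.45)–(0.755009, 1.216, 1.45)  len=0.2850
  (v6,v4,v2) [+-+] → (1.04, 1.216, -1.45)–(-0.755009, 1.216, -1.45)  len=1.7950
  (v6,v5,v4) [+--] → (1.04, 1.216, -1.05266)–(1.04, 1.216, -1.45)  len=0.3973
  (v7,v5,v6) [+-+] → (1.04, 1.216, 1.45)–(1.04, 1.216, -1.05266)  len=2.5027

Chained into 1 loop(s):
  loop 1: 8 segments, perimeter = 9.9600
Total perimeter = 9.960


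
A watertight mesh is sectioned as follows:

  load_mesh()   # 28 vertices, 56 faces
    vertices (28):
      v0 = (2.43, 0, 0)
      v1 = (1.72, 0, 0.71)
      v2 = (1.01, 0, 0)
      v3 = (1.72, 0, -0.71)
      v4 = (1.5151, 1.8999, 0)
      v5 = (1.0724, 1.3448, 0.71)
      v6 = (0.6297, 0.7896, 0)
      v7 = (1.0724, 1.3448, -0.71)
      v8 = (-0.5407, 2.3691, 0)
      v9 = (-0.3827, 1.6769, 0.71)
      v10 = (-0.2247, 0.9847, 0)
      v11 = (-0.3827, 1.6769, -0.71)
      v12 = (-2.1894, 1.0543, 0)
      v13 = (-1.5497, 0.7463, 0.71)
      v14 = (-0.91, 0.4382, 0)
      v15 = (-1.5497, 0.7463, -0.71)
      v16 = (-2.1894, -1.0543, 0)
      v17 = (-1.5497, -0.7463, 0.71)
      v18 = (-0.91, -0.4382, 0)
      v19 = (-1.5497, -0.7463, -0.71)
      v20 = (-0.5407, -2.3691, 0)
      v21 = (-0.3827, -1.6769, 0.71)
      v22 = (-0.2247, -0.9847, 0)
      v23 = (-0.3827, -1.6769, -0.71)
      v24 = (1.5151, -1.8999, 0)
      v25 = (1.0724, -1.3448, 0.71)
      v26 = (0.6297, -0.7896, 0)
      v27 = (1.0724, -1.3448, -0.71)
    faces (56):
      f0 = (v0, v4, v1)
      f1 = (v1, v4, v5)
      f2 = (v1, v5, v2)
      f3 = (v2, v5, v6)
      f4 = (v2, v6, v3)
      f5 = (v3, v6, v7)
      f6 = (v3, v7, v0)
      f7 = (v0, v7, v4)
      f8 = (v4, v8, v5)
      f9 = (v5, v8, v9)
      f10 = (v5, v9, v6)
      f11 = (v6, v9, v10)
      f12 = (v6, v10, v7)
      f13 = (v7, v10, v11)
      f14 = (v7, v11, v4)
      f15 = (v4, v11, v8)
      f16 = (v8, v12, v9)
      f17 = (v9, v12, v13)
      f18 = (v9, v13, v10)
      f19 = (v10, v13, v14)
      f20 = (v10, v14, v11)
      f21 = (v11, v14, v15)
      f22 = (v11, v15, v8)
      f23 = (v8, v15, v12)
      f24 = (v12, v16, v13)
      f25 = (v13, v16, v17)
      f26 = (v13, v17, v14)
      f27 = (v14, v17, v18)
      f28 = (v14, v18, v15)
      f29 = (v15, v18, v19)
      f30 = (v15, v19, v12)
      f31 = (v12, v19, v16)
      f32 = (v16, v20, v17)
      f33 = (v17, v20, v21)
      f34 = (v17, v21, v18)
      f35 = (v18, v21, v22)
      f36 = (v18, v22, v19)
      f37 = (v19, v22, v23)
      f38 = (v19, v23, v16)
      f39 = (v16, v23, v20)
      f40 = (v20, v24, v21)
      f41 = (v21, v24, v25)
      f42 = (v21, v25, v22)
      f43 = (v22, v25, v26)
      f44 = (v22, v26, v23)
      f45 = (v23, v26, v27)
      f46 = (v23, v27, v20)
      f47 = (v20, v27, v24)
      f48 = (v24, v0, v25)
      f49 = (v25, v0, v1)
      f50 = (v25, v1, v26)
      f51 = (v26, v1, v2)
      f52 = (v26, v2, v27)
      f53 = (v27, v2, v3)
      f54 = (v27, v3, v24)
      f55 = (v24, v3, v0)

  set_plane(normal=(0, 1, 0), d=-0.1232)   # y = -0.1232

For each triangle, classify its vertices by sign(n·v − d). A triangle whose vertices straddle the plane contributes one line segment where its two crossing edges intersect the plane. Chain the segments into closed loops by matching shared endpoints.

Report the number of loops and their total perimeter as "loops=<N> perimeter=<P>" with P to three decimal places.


Straddling triangles (16 of 56):
  (v12,v16,v13) [+-+] → (-2.1894, -0.1232, 0)–(-1.85861, -0.1232, 0.367145)  len=0.4942
  (v13,v16,v17) [+--] → (-1.85861, -0.1232, 0.367145)–(-1.5497, -0.1232, 0.71)  len=0.4615
  (v13,v17,v14) [+-+] → (-1.5497, -0.1232, 0.71)–(-1.21319, -0.1232, 0.336508)  len=0.5027
  (v14,v17,v18) [+--] → (-1.21319, -0.1232, 0.336508)–(-0.91, -0.1232, 0)  len=0.4529
  (v14,v18,v15) [+-+] → (-0.91, -0.1232, 0)–(-1.08012, -0.1232, -0.188814)  len=0.2541
  (v15,v18,v19) [+--] → (-1.08012, -0.1232, -0.188814)–(-1.5497, -0.1232, -0.71)  len=0.7015
  (v15,v19,v12) [+-+] → (-1.5497, -0.1232, -0.71)–(-1.77107, -0.1232, -0.464304)  len=0.3307
  (v12,v19,v16) [+--] → (-1.77107, -0.1232, -0.464304)–(-2.1894, -0.1232, 0)  len=0.6250
  (v24,v0,v25) [-+-] → (2.37067, -0.1232, 0)–(2.30563, -0.1232, 0.0650446)  len=0.0920
  (v25,v0,v1) [-++] → (2.30563, -0.1232, 0.0650446)–(1.66067, -0.1232, 0.71)  len=0.9121
  (v25,v1,v26) [-+-] → (1.66067, -0.1232, 0.71)–(1.54988, -0.1232, 0.59922)  len=0.1567
  (v26,v1,v2) [-++] → (1.54988, -0.1232, 0.59922)–(0.950662, -0.1232, 0)  len=0.8474
  (v26,v2,v27) [-+-] → (0.950662, -0.1232, 0)–(1.01572, -0.1232, -0.0650446)  len=0.0920
  (v27,v2,v3) [-++] → (1.01572, -0.1232, -0.0650446)–(1.66067, -0.1232, -0.71)  len=0.9121
  (v27,v3,v24) [-+-] → (1.66067, -0.1232, -0.71)–(1.70671, -0.1232, -0.66396)  len=0.0651
  (v24,v3,v0) [-++] → (1.70671, -0.1232, -0.66396)–(2.37067, -0.1232, 0)  len=0.9390

Chained into 2 loop(s):
  loop 1: 8 segments, perimeter = 3.8227
  loop 2: 8 segments, perimeter = 4.0164
Total perimeter = 7.839

loops=2 perimeter=7.839


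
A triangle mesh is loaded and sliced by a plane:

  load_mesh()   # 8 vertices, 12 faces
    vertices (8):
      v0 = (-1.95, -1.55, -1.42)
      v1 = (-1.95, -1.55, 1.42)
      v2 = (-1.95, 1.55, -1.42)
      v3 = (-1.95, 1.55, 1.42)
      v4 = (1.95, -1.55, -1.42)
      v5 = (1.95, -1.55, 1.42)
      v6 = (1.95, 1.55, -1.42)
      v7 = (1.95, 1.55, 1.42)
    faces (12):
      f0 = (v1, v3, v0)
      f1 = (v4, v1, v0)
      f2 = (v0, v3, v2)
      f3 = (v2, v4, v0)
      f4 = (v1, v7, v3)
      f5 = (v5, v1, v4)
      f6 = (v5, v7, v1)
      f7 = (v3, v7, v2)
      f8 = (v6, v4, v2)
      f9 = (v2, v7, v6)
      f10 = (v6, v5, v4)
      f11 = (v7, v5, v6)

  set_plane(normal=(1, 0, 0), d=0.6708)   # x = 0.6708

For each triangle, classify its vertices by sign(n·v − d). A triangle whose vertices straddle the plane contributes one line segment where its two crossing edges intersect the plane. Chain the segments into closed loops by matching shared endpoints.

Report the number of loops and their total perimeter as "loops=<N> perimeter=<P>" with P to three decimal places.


Straddling triangles (8 of 12):
  (v4,v1,v0) [+--] → (0.6708, -1.55, -0.48848)–(0.6708, -1.55, -1.42)  len=0.9315
  (v2,v4,v0) [-+-] → (0.6708, -0.5332, -1.42)–(0.6708, -1.55, -1.42)  len=1.0168
  (v1,v7,v3) [-+-] → (0.6708, 0.5332, 1.42)–(0.6708, 1.55, 1.42)  len=1.0168
  (v5,v1,v4) [+-+] → (0.6708, -1.55, 1.42)–(0.6708, -1.55, -0.48848)  len=1.9085
  (v5,v7,v1) [++-] → (0.6708, 0.5332, 1.42)–(0.6708, -1.55, 1.42)  len=2.0832
  (v3,v7,v2) [-+-] → (0.6708, 1.55, 1.42)–(0.6708, 1.55, 0.48848)  len=0.9315
  (v6,v4,v2) [++-] → (0.6708, -0.5332, -1.42)–(0.6708, 1.55, -1.42)  len=2.0832
  (v2,v7,v6) [-++] → (0.6708, 1.55, 0.48848)–(0.6708, 1.55, -1.42)  len=1.9085

Chained into 1 loop(s):
  loop 1: 8 segments, perimeter = 11.8800
Total perimeter = 11.880

loops=1 perimeter=11.880


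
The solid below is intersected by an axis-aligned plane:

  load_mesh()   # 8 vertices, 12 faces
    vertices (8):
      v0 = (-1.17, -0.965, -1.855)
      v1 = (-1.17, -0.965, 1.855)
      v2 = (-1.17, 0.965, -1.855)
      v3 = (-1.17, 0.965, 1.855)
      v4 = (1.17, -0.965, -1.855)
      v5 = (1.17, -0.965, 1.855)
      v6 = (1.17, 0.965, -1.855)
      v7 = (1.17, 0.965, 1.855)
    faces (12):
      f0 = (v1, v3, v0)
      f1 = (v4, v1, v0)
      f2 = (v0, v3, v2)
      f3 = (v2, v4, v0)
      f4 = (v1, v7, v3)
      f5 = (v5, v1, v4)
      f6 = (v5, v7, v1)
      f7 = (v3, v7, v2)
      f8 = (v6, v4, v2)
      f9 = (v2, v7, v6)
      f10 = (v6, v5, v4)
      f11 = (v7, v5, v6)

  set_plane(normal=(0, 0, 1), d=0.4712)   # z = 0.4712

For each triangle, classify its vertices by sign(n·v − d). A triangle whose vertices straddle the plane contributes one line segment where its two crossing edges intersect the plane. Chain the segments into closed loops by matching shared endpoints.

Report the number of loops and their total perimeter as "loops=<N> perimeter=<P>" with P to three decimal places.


Straddling triangles (8 of 12):
  (v1,v3,v0) [++-] → (-1.17, 0.245126, 0.4712)–(-1.17, -0.965, 0.4712)  len=1.2101
  (v4,v1,v0) [-+-] → (-0.297199, -0.965, 0.4712)–(-1.17, -0.965, 0.4712)  len=0.8728
  (v0,v3,v2) [-+-] → (-1.17, 0.245126, 0.4712)–(-1.17, 0.965, 0.4712)  len=0.7199
  (v5,v1,v4) [++-] → (-0.297199, -0.965, 0.4712)–(1.17, -0.965, 0.4712)  len=1.4672
  (v3,v7,v2) [++-] → (0.297199, 0.965, 0.4712)–(-1.17, 0.965, 0.4712)  len=1.4672
  (v2,v7,v6) [-+-] → (0.297199, 0.965, 0.4712)–(1.17, 0.965, 0.4712)  len=0.8728
  (v6,v5,v4) [-+-] → (1.17, -0.245126, 0.4712)–(1.17, -0.965, 0.4712)  len=0.7199
  (v7,v5,v6) [++-] → (1.17, -0.245126, 0.4712)–(1.17, 0.965, 0.4712)  len=1.2101

Chained into 1 loop(s):
  loop 1: 8 segments, perimeter = 8.5400
Total perimeter = 8.540

loops=1 perimeter=8.540


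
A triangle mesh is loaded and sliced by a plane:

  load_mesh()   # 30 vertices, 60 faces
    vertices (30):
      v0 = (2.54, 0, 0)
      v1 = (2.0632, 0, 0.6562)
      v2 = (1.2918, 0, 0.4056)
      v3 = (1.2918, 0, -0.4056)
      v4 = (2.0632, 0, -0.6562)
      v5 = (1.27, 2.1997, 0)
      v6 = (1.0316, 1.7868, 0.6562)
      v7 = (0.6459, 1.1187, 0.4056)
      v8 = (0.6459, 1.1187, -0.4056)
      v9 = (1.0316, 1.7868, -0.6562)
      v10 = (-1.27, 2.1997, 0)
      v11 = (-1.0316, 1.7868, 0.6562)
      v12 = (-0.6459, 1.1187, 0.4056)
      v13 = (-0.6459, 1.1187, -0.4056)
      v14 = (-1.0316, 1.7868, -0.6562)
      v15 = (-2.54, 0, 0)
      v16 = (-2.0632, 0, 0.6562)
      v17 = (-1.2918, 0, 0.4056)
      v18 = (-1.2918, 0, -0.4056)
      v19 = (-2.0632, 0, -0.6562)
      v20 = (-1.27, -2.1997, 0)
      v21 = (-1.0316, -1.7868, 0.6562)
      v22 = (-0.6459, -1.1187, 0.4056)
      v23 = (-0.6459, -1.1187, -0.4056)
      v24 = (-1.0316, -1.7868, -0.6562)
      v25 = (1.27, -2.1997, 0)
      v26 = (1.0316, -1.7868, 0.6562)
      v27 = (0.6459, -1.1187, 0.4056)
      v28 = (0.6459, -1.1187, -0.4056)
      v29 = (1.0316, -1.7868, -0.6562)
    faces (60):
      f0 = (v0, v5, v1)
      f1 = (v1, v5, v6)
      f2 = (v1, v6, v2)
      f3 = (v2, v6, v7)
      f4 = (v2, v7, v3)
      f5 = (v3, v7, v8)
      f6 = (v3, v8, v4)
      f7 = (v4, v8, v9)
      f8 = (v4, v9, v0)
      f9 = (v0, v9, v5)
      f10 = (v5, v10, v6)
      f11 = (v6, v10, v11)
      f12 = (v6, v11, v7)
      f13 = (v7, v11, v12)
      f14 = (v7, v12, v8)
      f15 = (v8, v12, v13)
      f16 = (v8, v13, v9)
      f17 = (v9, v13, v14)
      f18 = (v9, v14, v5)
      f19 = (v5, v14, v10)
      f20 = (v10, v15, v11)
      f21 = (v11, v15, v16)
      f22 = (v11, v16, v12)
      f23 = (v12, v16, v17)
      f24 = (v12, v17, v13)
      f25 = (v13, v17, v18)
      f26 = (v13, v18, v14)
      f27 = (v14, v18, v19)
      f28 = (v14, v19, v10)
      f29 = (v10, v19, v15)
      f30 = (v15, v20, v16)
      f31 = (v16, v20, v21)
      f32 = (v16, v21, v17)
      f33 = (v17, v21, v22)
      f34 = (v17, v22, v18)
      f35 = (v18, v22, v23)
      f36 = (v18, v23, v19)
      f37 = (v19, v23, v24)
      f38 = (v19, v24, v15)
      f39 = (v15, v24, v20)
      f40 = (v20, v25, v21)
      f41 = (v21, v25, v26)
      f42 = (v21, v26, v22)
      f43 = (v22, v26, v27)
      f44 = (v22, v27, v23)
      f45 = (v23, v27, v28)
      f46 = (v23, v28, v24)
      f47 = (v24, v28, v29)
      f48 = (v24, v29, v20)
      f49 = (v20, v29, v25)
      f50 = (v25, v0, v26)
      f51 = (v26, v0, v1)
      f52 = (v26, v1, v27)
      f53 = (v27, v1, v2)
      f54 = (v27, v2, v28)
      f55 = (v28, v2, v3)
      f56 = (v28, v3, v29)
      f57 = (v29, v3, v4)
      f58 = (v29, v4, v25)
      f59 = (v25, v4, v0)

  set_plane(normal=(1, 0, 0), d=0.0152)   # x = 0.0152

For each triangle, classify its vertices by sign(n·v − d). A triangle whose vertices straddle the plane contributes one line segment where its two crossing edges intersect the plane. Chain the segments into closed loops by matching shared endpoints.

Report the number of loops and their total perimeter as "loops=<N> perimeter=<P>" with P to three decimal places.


Straddling triangles (20 of 60):
  (v5,v10,v6) [+-+] → (0.0152, 2.1997, 0)–(0.0152, 1.96914, 0.366418)  len=0.4329
  (v6,v10,v11) [+--] → (0.0152, 1.96914, 0.366418)–(0.0152, 1.7868, 0.6562)  len=0.3424
  (v6,v11,v7) [+-+] → (0.0152, 1.7868, 0.6562)–(0.0152, 1.36989, 0.49982)  len=0.4453
  (v7,v11,v12) [+--] → (0.0152, 1.36989, 0.49982)–(0.0152, 1.1187, 0.4056)  len=0.2683
  (v7,v12,v8) [+-+] → (0.0152, 1.1187, 0.4056)–(0.0152, 1.1187, -0.00954501)  len=0.4151
  (v8,v12,v13) [+--] → (0.0152, 1.1187, -0.00954501)–(0.0152, 1.1187, -0.4056)  len=0.3961
  (v8,v13,v9) [+-+] → (0.0152, 1.1187, -0.4056)–(0.0152, 1.382, -0.504361)  len=0.2812
  (v9,v13,v14) [+--] → (0.0152, 1.382, -0.504361)–(0.0152, 1.7868, -0.6562)  len=0.4323
  (v9,v14,v5) [+-+] → (0.0152, 1.7868, -0.6562)–(0.0152, 1.97459, -0.357751)  len=0.3526
  (v5,v14,v10) [+--] → (0.0152, 1.97459, -0.357751)–(0.0152, 2.1997, 0)  len=0.4227
  (v20,v25,v21) [-+-] → (0.0152, -2.1997, 0)–(0.0152, -1.97459, 0.357751)  len=0.4227
  (v21,v25,v26) [-++] → (0.0152, -1.97459, 0.357751)–(0.0152, -1.7868, 0.6562)  len=0.3526
  (v21,v26,v22) [-+-] → (0.0152, -1.7868, 0.6562)–(0.0152, -1.382, 0.504361)  len=0.4323
  (v22,v26,v27) [-++] → (0.0152, -1.382, 0.504361)–(0.0152, -1.1187, 0.4056)  len=0.2812
  (v22,v27,v23) [-+-] → (0.0152, -1.1187, 0.4056)–(0.0152, -1.1187, 0.00954501)  len=0.3961
  (v23,v27,v28) [-++] → (0.0152, -1.1187, 0.00954501)–(0.0152, -1.1187, -0.4056)  len=0.4151
  (v23,v28,v24) [-+-] → (0.0152, -1.1187, -0.4056)–(0.0152, -1.36989, -0.49982)  len=0.2683
  (v24,v28,v29) [-++] → (0.0152, -1.36989, -0.49982)–(0.0152, -1.7868, -0.6562)  len=0.4453
  (v24,v29,v20) [-+-] → (0.0152, -1.7868, -0.6562)–(0.0152, -1.96914, -0.366418)  len=0.3424
  (v20,v29,v25) [-++] → (0.0152, -1.96914, -0.366418)–(0.0152, -2.1997, 0)  len=0.4329

Chained into 2 loop(s):
  loop 1: 10 segments, perimeter = 3.7889
  loop 2: 10 segments, perimeter = 3.7889
Total perimeter = 7.578

loops=2 perimeter=7.578


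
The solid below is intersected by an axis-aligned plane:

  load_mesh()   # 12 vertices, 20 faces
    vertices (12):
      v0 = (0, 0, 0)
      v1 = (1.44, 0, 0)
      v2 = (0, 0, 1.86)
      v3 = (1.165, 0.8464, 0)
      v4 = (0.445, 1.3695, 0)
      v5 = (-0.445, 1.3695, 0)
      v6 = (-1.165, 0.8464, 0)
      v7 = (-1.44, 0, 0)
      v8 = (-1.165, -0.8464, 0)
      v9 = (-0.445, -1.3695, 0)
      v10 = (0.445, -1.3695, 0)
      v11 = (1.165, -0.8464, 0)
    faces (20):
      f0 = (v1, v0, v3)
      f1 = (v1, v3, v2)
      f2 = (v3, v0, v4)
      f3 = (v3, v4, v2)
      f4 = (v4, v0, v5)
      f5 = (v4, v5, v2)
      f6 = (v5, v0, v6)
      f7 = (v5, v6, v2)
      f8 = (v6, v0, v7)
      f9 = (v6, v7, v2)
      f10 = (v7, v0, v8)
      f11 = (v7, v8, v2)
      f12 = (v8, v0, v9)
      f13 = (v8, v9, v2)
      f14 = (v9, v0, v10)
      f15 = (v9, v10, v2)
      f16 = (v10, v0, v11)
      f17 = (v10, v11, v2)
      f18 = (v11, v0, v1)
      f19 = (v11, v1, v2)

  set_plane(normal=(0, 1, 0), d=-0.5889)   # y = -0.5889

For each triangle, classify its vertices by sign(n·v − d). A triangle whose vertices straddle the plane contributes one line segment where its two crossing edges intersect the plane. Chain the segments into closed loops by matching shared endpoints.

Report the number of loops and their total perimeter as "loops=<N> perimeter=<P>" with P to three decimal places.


loops=1 perimeter=5.896

Straddling triangles (10 of 20):
  (v7,v0,v8) [++-] → (-0.810572, -0.5889, 0)–(-1.24866, -0.5889, 0)  len=0.4381
  (v7,v8,v2) [+-+] → (-1.24866, -0.5889, 0)–(-0.810572, -0.5889, 0.565867)  len=0.7156
  (v8,v0,v9) [-+-] → (-0.810572, -0.5889, 0)–(-0.191355, -0.5889, 0)  len=0.6192
  (v8,v9,v2) [--+] → (-0.191355, -0.5889, 1.06018)–(-0.810572, -0.5889, 0.565867)  len=0.7923
  (v9,v0,v10) [-+-] → (-0.191355, -0.5889, 0)–(0.191355, -0.5889, 0)  len=0.3827
  (v9,v10,v2) [--+] → (0.191355, -0.5889, 1.06018)–(-0.191355, -0.5889, 1.06018)  len=0.3827
  (v10,v0,v11) [-+-] → (0.191355, -0.5889, 0)–(0.810572, -0.5889, 0)  len=0.6192
  (v10,v11,v2) [--+] → (0.810572, -0.5889, 0.565867)–(0.191355, -0.5889, 1.06018)  len=0.7923
  (v11,v0,v1) [-++] → (0.810572, -0.5889, 0)–(1.24866, -0.5889, 0)  len=0.4381
  (v11,v1,v2) [-++] → (1.24866, -0.5889, 0)–(0.810572, -0.5889, 0.565867)  len=0.7156

Chained into 1 loop(s):
  loop 1: 10 segments, perimeter = 5.8959
Total perimeter = 5.896


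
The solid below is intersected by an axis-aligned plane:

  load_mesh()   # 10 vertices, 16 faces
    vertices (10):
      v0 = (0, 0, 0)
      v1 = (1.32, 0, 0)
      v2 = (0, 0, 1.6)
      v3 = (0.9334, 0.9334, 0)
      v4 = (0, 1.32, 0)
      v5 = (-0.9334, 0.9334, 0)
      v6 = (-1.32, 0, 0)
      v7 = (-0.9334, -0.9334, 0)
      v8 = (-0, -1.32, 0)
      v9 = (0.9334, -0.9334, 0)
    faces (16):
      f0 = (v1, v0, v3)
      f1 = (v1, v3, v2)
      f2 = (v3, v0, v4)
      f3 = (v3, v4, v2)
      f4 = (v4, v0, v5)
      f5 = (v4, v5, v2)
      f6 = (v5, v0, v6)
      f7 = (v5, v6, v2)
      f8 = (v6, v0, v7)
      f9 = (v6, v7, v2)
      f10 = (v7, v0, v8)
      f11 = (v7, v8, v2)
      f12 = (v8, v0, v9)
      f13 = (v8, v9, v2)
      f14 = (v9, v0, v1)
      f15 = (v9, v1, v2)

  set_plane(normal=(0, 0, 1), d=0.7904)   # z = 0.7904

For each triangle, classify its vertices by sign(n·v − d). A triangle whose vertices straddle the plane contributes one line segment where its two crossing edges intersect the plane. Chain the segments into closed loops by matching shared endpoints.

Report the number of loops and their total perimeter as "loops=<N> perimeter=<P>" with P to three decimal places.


Straddling triangles (8 of 16):
  (v1,v3,v2) [--+] → (0.4723, 0.4723, 0.7904)–(0.66792, 0, 0.7904)  len=0.5112
  (v3,v4,v2) [--+] → (0, 0.66792, 0.7904)–(0.4723, 0.4723, 0.7904)  len=0.5112
  (v4,v5,v2) [--+] → (-0.4723, 0.4723, 0.7904)–(0, 0.66792, 0.7904)  len=0.5112
  (v5,v6,v2) [--+] → (-0.66792, 0, 0.7904)–(-0.4723, 0.4723, 0.7904)  len=0.5112
  (v6,v7,v2) [--+] → (-0.4723, -0.4723, 0.7904)–(-0.66792, 0, 0.7904)  len=0.5112
  (v7,v8,v2) [--+] → (0, -0.66792, 0.7904)–(-0.4723, -0.4723, 0.7904)  len=0.5112
  (v8,v9,v2) [--+] → (0.4723, -0.4723, 0.7904)–(0, -0.66792, 0.7904)  len=0.5112
  (v9,v1,v2) [--+] → (0.66792, 0, 0.7904)–(0.4723, -0.4723, 0.7904)  len=0.5112

Chained into 1 loop(s):
  loop 1: 8 segments, perimeter = 4.0897
Total perimeter = 4.090

loops=1 perimeter=4.090
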